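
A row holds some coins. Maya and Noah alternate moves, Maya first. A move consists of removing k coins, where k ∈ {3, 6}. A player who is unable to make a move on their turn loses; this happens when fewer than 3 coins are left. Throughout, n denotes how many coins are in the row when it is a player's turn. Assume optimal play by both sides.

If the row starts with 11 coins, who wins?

Noah wins.

Work bottom-up. With no move the player to move loses. Otherwise the position is W if at least one move leads to an L position for the opponent, and L if every move leads to a W.
n=0: no move → L
n=1: no move → L
n=2: no move → L
n=3: can move to 0, which is L ⇒ W
n=4: can move to 1, which is L ⇒ W
n=5: can move to 2, which is L ⇒ W
n=6: can move to 0, which is L ⇒ W
n=7: can move to 1, which is L ⇒ W
n=8: can move to 2, which is L ⇒ W
n=9: moves to 6(W), 3(W); every one is W ⇒ L
n=10: moves to 7(W), 4(W); every one is W ⇒ L
n=11: moves to 8(W), 5(W); every one is W ⇒ L
Every move from 11 reaches a W position, so the mover loses.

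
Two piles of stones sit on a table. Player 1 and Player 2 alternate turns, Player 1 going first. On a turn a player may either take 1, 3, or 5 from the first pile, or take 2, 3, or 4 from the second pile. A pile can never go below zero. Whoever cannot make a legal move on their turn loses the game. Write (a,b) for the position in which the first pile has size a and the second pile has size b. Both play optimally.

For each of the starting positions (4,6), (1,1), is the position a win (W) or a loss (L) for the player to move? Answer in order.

(4,6): L, (1,1): W

Label each position W (a win for the player to move) or L (a loss). A position with no legal move is L; any other position is W exactly when some move reaches an L, and L when every move reaches a W.
No move ever increases a pile, so every position that can arise here has a ≤ 4 and b ≤ 6; it is enough to label the cells with 0 ≤ a ≤ 4 and 0 ≤ b ≤ 6.
Every move lowers a or b (never raises either), so fill the grid row by row in increasing a, and left to right within a row: each cell's successors are then already labelled.
      b=0  b=1  b=2  b=3  b=4  b=5  b=6
a=0:    L    L    W    W    W    W    L
a=1:    W    W    L    L    W    W    W
a=2:    L    L    W    W    W    W    L
a=3:    W    W    L    L    W    W    W
a=4:    L    L    W    W    W    W    L
Cells with no legal move (terminal, hence L): (0,0), (0,1).
The remaining L cells, each justified by listing all of its moves:
(0,6): L (options (0,4)(W), (0,3)(W), (0,2)(W) are all W)
(1,2): L (options (0,2)(W), (1,0)(W) are all W)
(1,3): L (options (0,3)(W), (1,1)(W), (1,0)(W) are all W)
(2,0): L (sole option (1,0)(W) is W)
(2,1): L (sole option (1,1)(W) is W)
(2,6): L (options (1,6)(W), (2,4)(W), (2,3)(W), (2,2)(W) are all W)
(3,2): L (options (2,2)(W), (0,2)(W), (3,0)(W) are all W)
(3,3): L (options (2,3)(W), (0,3)(W), (3,1)(W), (3,0)(W) are all W)
(4,0): L (options (3,0)(W), (1,0)(W) are all W)
(4,1): L (options (3,1)(W), (1,1)(W) are all W)
(4,6): L (options (3,6)(W), (1,6)(W), (4,4)(W), (4,3)(W), (4,2)(W) are all W)
Every other cell has at least one move into one of the L cells above, so it is W.
(4,6): one of the L cells justified above, so L
(1,1): the move to (0,1) reaches an L cell, so W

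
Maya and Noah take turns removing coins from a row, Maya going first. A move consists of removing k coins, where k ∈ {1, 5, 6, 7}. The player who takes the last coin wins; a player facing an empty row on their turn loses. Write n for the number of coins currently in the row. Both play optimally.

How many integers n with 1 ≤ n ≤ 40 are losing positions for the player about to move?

11

Work bottom-up. With no move the player to move loses. Otherwise the position is W if at least one move leads to an L position for the opponent, and L if every move leads to a W.
n=0: no move → L
n=1: W (go to 0, an L position)
n=2: L (sole option 1(W) is W)
n=3: W (go to 2, an L position)
n=4: L (sole option 3(W) is W)
n=5: W (go to 4, an L position)
n=6: W (go to 0, an L position)
n=7: W (go to 2, an L position)
n=8: W (go to 2, an L position)
n=9: W (go to 4, an L position)
n=10: W (go to 4, an L position)
n=11: W (go to 4, an L position)
n=12: L (options 11(W), 7(W), 6(W), 5(W) are all W)
n=13: W (go to 12, an L position)
n=14: L (options 13(W), 9(W), 8(W), 7(W) are all W)
n=15: W (go to 14, an L position)
n=16: L (options 15(W), 11(W), 10(W), 9(W) are all W)
n=17: W (go to 16, an L position)
n=18: W (go to 12, an L position)
n=19: W (go to 14, an L position)
n=20: W (go to 14, an L position)
n=21: W (go to 16, an L position)
n=22: W (go to 16, an L position)
n=23: W (go to 16, an L position)
n=24: L (options 23(W), 19(W), 18(W), 17(W) are all W)
n=25: W (go to 24, an L position)
n=26: L (options 25(W), 21(W), 20(W), 19(W) are all W)
n=27: W (go to 26, an L position)
n=28: L (options 27(W), 23(W), 22(W), 21(W) are all W)
n=29: W (go to 28, an L position)
n=30: W (go to 24, an L position)
n=31: W (go to 26, an L position)
n=32: W (go to 26, an L position)
n=33: W (go to 28, an L position)
n=34: W (go to 28, an L position)
n=35: W (go to 28, an L position)
n=36: L (options 35(W), 31(W), 30(W), 29(W) are all W)
n=37: W (go to 36, an L position)
n=38: L (options 37(W), 33(W), 32(W), 31(W) are all W)
n=39: W (go to 38, an L position)
n=40: L (options 39(W), 35(W), 34(W), 33(W) are all W)
L entries with 1 ≤ n ≤ 40 (n=0 is outside the asked range and is not counted): n = 2, 4, 12, 14, 16, 24, 26, 28, 36, 38, 40; that makes 11.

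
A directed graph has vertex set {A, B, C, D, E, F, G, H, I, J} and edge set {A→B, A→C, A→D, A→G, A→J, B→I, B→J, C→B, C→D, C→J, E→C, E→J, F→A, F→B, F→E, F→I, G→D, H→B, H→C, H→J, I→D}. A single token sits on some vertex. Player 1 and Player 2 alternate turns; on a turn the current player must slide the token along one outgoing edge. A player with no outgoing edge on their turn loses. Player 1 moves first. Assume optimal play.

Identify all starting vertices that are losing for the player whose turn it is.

Build the W/L table. Terminal = L. A non-terminal position is W if it has a move to some L; otherwise it is L.
Every edge goes from a vertex to one that appears earlier in the order J, D, I, B, C, E, G, H, A, F, so processing vertices in that order labels each vertex after all of its successors.
J: no outgoing edge → L
D: no outgoing edge → L
I: can move to D, which is L ⇒ W
B: can move to J, which is L ⇒ W
C: can move to D, which is L ⇒ W
E: can move to J, which is L ⇒ W
G: can move to D, which is L ⇒ W
H: can move to J, which is L ⇒ W
A: can move to D, which is L ⇒ W
F: moves to A(W), E(W), B(W), I(W); every one is W ⇒ L
Reading off the rows marked L gives the requested list; there are 3 such vertices.

D, F, J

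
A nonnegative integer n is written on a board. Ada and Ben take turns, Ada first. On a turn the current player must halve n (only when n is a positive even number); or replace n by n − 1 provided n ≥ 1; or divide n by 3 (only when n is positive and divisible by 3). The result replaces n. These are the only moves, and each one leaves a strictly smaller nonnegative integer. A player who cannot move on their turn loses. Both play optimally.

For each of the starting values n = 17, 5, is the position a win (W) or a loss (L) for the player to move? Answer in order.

Use the standard recursion: the mover loses at a terminal position; elsewhere, the mover wins exactly when some move hands the opponent an L position.
n=0: no move → L
n=1: reaches L-position 0 → W
n=2: only reaches 1(W), which is W → L
n=3: reaches L-position 2 → W
n=4: reaches L-position 2 → W
n=5: only reaches 4(W), which is W → L
n=6: reaches L-position 2 → W
n=7: only reaches 6(W), which is W → L
n=8: reaches L-position 7 → W
n=9: only reaches 3(W), 8(W), all W → L
n=10: reaches L-position 5 → W
n=11: only reaches 10(W), which is W → L
n=12: reaches L-position 11 → W
n=13: only reaches 12(W), which is W → L
n=14: reaches L-position 7 → W
n=15: reaches L-position 5 → W
n=16: only reaches 8(W), 15(W), all W → L
n=17: reaches L-position 16 → W

17: W, 5: L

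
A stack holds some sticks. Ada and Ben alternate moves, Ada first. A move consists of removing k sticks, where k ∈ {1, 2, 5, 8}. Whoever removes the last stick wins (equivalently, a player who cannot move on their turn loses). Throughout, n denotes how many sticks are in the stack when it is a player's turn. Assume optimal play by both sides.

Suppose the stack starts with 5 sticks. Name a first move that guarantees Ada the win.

Label each position W (a win for the player to move) or L (a loss). A position with no legal move is L; any other position is W exactly when some move reaches an L, and L when every move reaches a W.
n=0: no move → L
n=1: can move to 0, which is L ⇒ W
n=2: can move to 0, which is L ⇒ W
n=3: moves to 2(W), 1(W); every one is W ⇒ L
n=4: can move to 3, which is L ⇒ W
n=5: can move to 3, which is L ⇒ W
From 5, the L positions reachable in one move are: 3, 0. Any move reaching one of these is winning.

Remove 2, leaving 3.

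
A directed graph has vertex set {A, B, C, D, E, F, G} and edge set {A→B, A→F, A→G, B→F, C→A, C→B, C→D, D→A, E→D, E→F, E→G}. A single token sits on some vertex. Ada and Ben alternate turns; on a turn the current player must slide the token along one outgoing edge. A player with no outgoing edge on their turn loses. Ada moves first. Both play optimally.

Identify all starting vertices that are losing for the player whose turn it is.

D, F, G

Positions with no move are L. A position that does have a move is losing for the player to move precisely when every available move leads to a winning position for the opponent. Fill in the labels:
Every edge goes from a vertex to one that appears earlier in the order G, F, B, A, D, C, E, so processing vertices in that order labels each vertex after all of its successors.
G: no outgoing edge → L
F: no outgoing edge → L
B: →F(L), so W
A: →F(L), so W
D: →A(W) only, which is W, so L
C: →D(L), so W
E: →D(L), so W
Reading off the rows marked L gives the requested list; there are 3 such vertices.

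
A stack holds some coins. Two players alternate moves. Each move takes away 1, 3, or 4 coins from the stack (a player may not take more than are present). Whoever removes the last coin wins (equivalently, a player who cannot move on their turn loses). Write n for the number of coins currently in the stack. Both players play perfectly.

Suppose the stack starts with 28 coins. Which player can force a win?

The second player wins.

Build the W/L table. Terminal = L. A non-terminal position is W if it has a move to some L; otherwise it is L.
n=0: no move → L
n=1: reaches L-position 0 → W
n=2: only reaches 1(W), which is W → L
n=3: reaches L-position 2 → W
n=4: reaches L-position 0 → W
n=5: reaches L-position 2 → W
n=6: reaches L-position 2 → W
n=7: only reaches 6(W), 4(W), 3(W), all W → L
n=8: reaches L-position 7 → W
n=9: only reaches 8(W), 6(W), 5(W), all W → L
n=10: reaches L-position 9 → W
n=11: reaches L-position 7 → W
n=12: reaches L-position 9 → W
n=13: reaches L-position 9 → W
n=14: only reaches 13(W), 11(W), 10(W), all W → L
n=15: reaches L-position 14 → W
n=16: only reaches 15(W), 13(W), 12(W), all W → L
n=17: reaches L-position 16 → W
n=18: reaches L-position 14 → W
n=19: reaches L-position 16 → W
n=20: reaches L-position 16 → W
n=21: only reaches 20(W), 18(W), 17(W), all W → L
n=22: reaches L-position 21 → W
n=23: only reaches 22(W), 20(W), 19(W), all W → L
n=24: reaches L-position 23 → W
n=25: reaches L-position 21 → W
n=26: reaches L-position 23 → W
n=27: reaches L-position 23 → W
n=28: only reaches 27(W), 25(W), 24(W), all W → L
The starting position 28 is L: whatever the player to move does, the opponent receives a W position.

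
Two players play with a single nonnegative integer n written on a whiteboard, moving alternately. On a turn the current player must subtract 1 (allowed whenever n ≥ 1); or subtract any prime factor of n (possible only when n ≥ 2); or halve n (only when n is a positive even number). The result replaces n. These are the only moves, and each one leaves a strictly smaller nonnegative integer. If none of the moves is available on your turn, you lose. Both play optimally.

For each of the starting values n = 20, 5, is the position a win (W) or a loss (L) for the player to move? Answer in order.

Use the standard recursion: the mover loses at a terminal position; elsewhere, the mover wins exactly when some move hands the opponent an L position.
n=0: no move → L
n=1: →0(L), so W
n=2: →0(L), so W
n=3: →0(L), so W
n=4: →2(W), 3(W) — all W, so L
n=5: →0(L), so W
n=6: →4(L), so W
n=7: →0(L), so W
n=8: →4(L), so W
n=9: →6(W), 8(W) — all W, so L
n=10: →9(L), so W
n=11: →0(L), so W
n=12: →9(L), so W
n=13: →0(L), so W
n=14: →7(W), 12(W), 13(W) — all W, so L
n=15: →14(L), so W
n=16: →14(L), so W
n=17: →0(L), so W
n=18: →9(L), so W
n=19: →0(L), so W
n=20: →10(W), 15(W), 18(W), 19(W) — all W, so L

20: L, 5: W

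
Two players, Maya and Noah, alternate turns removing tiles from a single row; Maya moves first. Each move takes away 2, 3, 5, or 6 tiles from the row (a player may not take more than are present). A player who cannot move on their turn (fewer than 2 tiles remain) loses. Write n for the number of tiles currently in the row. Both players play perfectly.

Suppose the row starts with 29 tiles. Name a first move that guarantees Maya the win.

Positions with no move are L. A position that does have a move is losing for the player to move precisely when every available move leads to a winning position for the opponent. Fill in the labels:
n=0: no move → L
n=1: no move → L
n=2: reaches L-position 0 → W
n=3: reaches L-position 1 → W
n=4: reaches L-position 1 → W
n=5: reaches L-position 0 → W
n=6: reaches L-position 1 → W
n=7: reaches L-position 1 → W
n=8: only reaches 6(W), 5(W), 3(W), 2(W), all W → L
n=9: only reaches 7(W), 6(W), 4(W), 3(W), all W → L
n=10: reaches L-position 8 → W
n=11: reaches L-position 9 → W
n=12: reaches L-position 9 → W
n=13: reaches L-position 8 → W
n=14: reaches L-position 9 → W
n=15: reaches L-position 9 → W
n=16: only reaches 14(W), 13(W), 11(W), 10(W), all W → L
n=17: only reaches 15(W), 14(W), 12(W), 11(W), all W → L
n=18: reaches L-position 16 → W
n=19: reaches L-position 17 → W
n=20: reaches L-position 17 → W
n=21: reaches L-position 16 → W
n=22: reaches L-position 17 → W
n=23: reaches L-position 17 → W
n=24: only reaches 22(W), 21(W), 19(W), 18(W), all W → L
n=25: only reaches 23(W), 22(W), 20(W), 19(W), all W → L
n=26: reaches L-position 24 → W
n=27: reaches L-position 25 → W
n=28: reaches L-position 25 → W
n=29: reaches L-position 24 → W
From 29, the L positions reachable in one move are: 24.

Remove 5, leaving 24.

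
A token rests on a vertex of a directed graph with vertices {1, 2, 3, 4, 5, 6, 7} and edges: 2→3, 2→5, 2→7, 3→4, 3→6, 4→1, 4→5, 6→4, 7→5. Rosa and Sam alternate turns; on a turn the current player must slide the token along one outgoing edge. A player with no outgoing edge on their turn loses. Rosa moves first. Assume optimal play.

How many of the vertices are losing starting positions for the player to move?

Work bottom-up. With no move the player to move loses. Otherwise the position is W if at least one move leads to an L position for the opponent, and L if every move leads to a W.
Every edge goes from a vertex to one that appears earlier in the order 1, 5, 4, 6, 7, 3, 2, so processing vertices in that order labels each vertex after all of its successors.
1: no outgoing edge → L
5: no outgoing edge → L
4: can move to 5, which is L ⇒ W
6: the only move is to 4(W), a W ⇒ L
7: can move to 5, which is L ⇒ W
3: can move to 6, which is L ⇒ W
2: can move to 5, which is L ⇒ W
The L vertices are 1, 5, 6; that is 3 in all.

3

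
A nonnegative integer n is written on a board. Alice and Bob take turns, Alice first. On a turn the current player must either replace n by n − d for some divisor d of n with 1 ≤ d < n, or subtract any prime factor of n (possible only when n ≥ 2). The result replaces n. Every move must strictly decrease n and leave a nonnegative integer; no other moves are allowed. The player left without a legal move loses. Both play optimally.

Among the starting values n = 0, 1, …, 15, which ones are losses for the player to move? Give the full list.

Use the standard recursion: the mover loses at a terminal position; elsewhere, the mover wins exactly when some move hands the opponent an L position.
n=0: no move → L
n=1: no move → L
n=2: →0(L), so W
n=3: →0(L), so W
n=4: →2(W), 3(W) — all W, so L
n=5: →0(L), so W
n=6: →4(L), so W
n=7: →0(L), so W
n=8: →4(L), so W
n=9: →6(W), 8(W) — all W, so L
n=10: →9(L), so W
n=11: →0(L), so W
n=12: →9(L), so W
n=13: →0(L), so W
n=14: →7(W), 12(W), 13(W) — all W, so L
n=15: →14(L), so W
Reading off the rows marked L gives the requested list; there are 5 such values of n.

0, 1, 4, 9, 14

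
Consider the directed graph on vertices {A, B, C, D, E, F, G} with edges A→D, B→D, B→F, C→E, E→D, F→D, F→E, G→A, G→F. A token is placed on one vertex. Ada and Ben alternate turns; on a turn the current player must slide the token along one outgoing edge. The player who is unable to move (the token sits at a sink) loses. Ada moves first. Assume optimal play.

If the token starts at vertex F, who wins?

Ada wins.

Work bottom-up. With no move the player to move loses. Otherwise the position is W if at least one move leads to an L position for the opponent, and L if every move leads to a W.
Every edge goes from a vertex to one that appears earlier in the order D, E, C, A, F, B, G, so processing vertices in that order labels each vertex after all of its successors.
D: no outgoing edge → L
E: reaches L-position D → W
C: only reaches E(W), which is W → L
A: reaches L-position D → W
F: reaches L-position D → W
B: reaches L-position D → W
G: only reaches F(W), A(W), all W → L
The starting position F is W: Ada should move to D, handing over an L position.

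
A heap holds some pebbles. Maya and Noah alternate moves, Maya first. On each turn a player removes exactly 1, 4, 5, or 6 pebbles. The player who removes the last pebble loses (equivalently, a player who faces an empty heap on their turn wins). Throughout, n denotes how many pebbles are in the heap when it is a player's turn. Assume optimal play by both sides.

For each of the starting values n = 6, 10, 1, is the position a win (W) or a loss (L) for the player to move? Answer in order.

6: W, 10: L, 1: L

Build the W/L table. Terminal = W. A non-terminal position is W if it has a move to some L; otherwise it is L.
n=0: no move; the opponent has just taken the last pebble and therefore loses → W
n=1: →0(W) only, which is W, so L
n=2: →1(L), so W
n=3: →2(W) only, which is W, so L
n=4: →3(L), so W
n=5: →1(L), so W
n=6: →1(L), so W
n=7: →3(L), so W
n=8: →3(L), so W
n=9: →3(L), so W
n=10: →9(W), 6(W), 5(W), 4(W) — all W, so L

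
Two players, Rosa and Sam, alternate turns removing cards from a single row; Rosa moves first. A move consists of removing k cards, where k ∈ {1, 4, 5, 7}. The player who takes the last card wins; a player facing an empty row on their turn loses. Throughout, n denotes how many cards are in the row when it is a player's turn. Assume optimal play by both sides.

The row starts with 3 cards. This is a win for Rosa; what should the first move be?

Remove 1, leaving 2.

Work bottom-up. With no move the player to move loses. Otherwise the position is W if at least one move leads to an L position for the opponent, and L if every move leads to a W.
n=0: no move → L
n=1: W (go to 0, an L position)
n=2: L (sole option 1(W) is W)
n=3: W (go to 2, an L position)
From 3, the L positions reachable in one move are: 2.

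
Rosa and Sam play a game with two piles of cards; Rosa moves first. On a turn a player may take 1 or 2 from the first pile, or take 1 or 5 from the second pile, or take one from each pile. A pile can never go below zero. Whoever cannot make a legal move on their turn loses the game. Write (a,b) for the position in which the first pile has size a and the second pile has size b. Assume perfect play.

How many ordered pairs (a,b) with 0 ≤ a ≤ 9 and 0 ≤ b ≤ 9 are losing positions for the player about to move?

28

Work bottom-up. With no move the player to move loses. Otherwise the position is W if at least one move leads to an L position for the opponent, and L if every move leads to a W.
Every move lowers a or b (never raises either), so fill the grid row by row in increasing a, and left to right within a row: each cell's successors are then already labelled.
      b=0  b=1  b=2  b=3  b=4  b=5  b=6  b=7  b=8  b=9
a=0:    L    W    L    W    L    W    L    W    L    W
a=1:    W    W    W    W    W    W    W    W    W    W
a=2:    W    L    W    L    W    L    W    L    W    L
a=3:    L    W    W    W    W    W    W    W    W    W
a=4:    W    W    L    W    L    W    L    W    L    W
a=5:    W    L    W    W    W    W    W    W    W    W
a=6:    L    W    W    L    W    W    W    L    W    L
a=7:    W    W    L    W    W    L    W    W    W    W
a=8:    W    L    W    W    L    W    W    W    L    W
a=9:    L    W    W    L    W    W    L    W    W    W
Cells with no legal move (terminal, hence L): (0,0).
The remaining L cells, each justified by listing all of its moves:
(0,2): the only move is to (0,1)(W), a W ⇒ L
(0,4): the only move is to (0,3)(W), a W ⇒ L
(0,6): moves to (0,5)(W), (0,1)(W); every one is W ⇒ L
(0,8): moves to (0,7)(W), (0,3)(W); every one is W ⇒ L
(2,1): moves to (1,1)(W), (0,1)(W), (2,0)(W), (1,0)(W); every one is W ⇒ L
(2,3): moves to (1,3)(W), (0,3)(W), (2,2)(W), (1,2)(W); every one is W ⇒ L
(2,5): moves to (1,5)(W), (0,5)(W), (2,4)(W), (2,0)(W), (1,4)(W); every one is W ⇒ L
(2,7): moves to (1,7)(W), (0,7)(W), (2,6)(W), (2,2)(W), (1,6)(W); every one is W ⇒ L
(2,9): moves to (1,9)(W), (0,9)(W), (2,8)(W), (2,4)(W), (1,8)(W); every one is W ⇒ L
(3,0): moves to (2,0)(W), (1,0)(W); every one is W ⇒ L
(4,2): moves to (3,2)(W), (2,2)(W), (4,1)(W), (3,1)(W); every one is W ⇒ L
(4,4): moves to (3,4)(W), (2,4)(W), (4,3)(W), (3,3)(W); every one is W ⇒ L
(4,6): moves to (3,6)(W), (2,6)(W), (4,5)(W), (4,1)(W), (3,5)(W); every one is W ⇒ L
(4,8): moves to (3,8)(W), (2,8)(W), (4,7)(W), (4,3)(W), (3,7)(W); every one is W ⇒ L
(5,1): moves to (4,1)(W), (3,1)(W), (5,0)(W), (4,0)(W); every one is W ⇒ L
(6,0): moves to (5,0)(W), (4,0)(W); every one is W ⇒ L
(6,3): moves to (5,3)(W), (4,3)(W), (6,2)(W), (5,2)(W); every one is W ⇒ L
(6,7): moves to (5,7)(W), (4,7)(W), (6,6)(W), (6,2)(W), (5,6)(W); every one is W ⇒ L
(6,9): moves to (5,9)(W), (4,9)(W), (6,8)(W), (6,4)(W), (5,8)(W); every one is W ⇒ L
(7,2): moves to (6,2)(W), (5,2)(W), (7,1)(W), (6,1)(W); every one is W ⇒ L
(7,5): moves to (6,5)(W), (5,5)(W), (7,4)(W), (7,0)(W), (6,4)(W); every one is W ⇒ L
(8,1): moves to (7,1)(W), (6,1)(W), (8,0)(W), (7,0)(W); every one is W ⇒ L
(8,4): moves to (7,4)(W), (6,4)(W), (8,3)(W), (7,3)(W); every one is W ⇒ L
(8,8): moves to (7,8)(W), (6,8)(W), (8,7)(W), (8,3)(W), (7,7)(W); every one is W ⇒ L
(9,0): moves to (8,0)(W), (7,0)(W); every one is W ⇒ L
(9,3): moves to (8,3)(W), (7,3)(W), (9,2)(W), (8,2)(W); every one is W ⇒ L
(9,6): moves to (8,6)(W), (7,6)(W), (9,5)(W), (9,1)(W), (8,5)(W); every one is W ⇒ L
Every other cell has at least one move into one of the L cells above, so it is W.
L cells per row: a=0: 5, a=1: 0, a=2: 5, a=3: 1, a=4: 4, a=5: 1, a=6: 4, a=7: 2, a=8: 3, a=9: 3; total 28.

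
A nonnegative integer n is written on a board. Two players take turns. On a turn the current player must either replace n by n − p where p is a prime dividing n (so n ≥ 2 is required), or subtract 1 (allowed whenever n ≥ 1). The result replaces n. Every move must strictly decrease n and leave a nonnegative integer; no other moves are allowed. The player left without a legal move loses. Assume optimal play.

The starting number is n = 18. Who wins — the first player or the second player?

The first player wins.

Use the standard recursion: the mover loses at a terminal position; elsewhere, the mover wins exactly when some move hands the opponent an L position.
n=0: no move → L
n=1: →0(L), so W
n=2: →0(L), so W
n=3: →0(L), so W
n=4: →2(W), 3(W) — all W, so L
n=5: →0(L), so W
n=6: →4(L), so W
n=7: →0(L), so W
n=8: →6(W), 7(W) — all W, so L
n=9: →8(L), so W
n=10: →8(L), so W
n=11: →0(L), so W
n=12: →9(W), 10(W), 11(W) — all W, so L
n=13: →0(L), so W
n=14: →12(L), so W
n=15: →12(L), so W
n=16: →14(W), 15(W) — all W, so L
n=17: →0(L), so W
n=18: →16(L), so W
From 18 the player to move can move to 16, reaching an L position.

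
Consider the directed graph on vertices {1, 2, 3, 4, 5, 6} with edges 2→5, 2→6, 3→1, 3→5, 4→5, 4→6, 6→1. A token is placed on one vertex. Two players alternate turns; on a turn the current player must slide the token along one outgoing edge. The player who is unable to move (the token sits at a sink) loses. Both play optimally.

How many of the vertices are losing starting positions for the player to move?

Positions with no move are L. A position that does have a move is losing for the player to move precisely when every available move leads to a winning position for the opponent. Fill in the labels:
Every edge goes from a vertex to one that appears earlier in the order 5, 1, 3, 6, 2, 4, so processing vertices in that order labels each vertex after all of its successors.
5: no outgoing edge → L
1: no outgoing edge → L
3: reaches L-position 1 → W
6: reaches L-position 1 → W
2: reaches L-position 5 → W
4: reaches L-position 5 → W
The L vertices are 1, 5; that is 2 in all.

2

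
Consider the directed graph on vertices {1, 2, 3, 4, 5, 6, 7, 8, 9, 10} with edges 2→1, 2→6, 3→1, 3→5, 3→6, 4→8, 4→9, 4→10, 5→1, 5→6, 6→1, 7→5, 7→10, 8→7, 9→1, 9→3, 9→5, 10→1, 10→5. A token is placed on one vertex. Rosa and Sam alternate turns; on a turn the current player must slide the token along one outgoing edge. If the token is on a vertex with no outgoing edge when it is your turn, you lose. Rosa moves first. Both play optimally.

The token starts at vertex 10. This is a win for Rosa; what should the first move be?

Move to 1.

Label each position W (a win for the player to move) or L (a loss). A position with no legal move is L; any other position is W exactly when some move reaches an L, and L when every move reaches a W.
Every edge goes from a vertex to one that appears earlier in the order 1, 6, 5, 3, 2, 9, 10, 7, 8, 4, so processing vertices in that order labels each vertex after all of its successors.
1: no outgoing edge → L
6: →1(L), so W
5: →1(L), so W
3: →1(L), so W
2: →1(L), so W
9: →1(L), so W
10: →1(L), so W
7: →10(W), 5(W) — all W, so L
8: →7(L), so W
4: →8(W), 10(W), 9(W) — all W, so L
From 10, the L positions reachable in one move are: 1.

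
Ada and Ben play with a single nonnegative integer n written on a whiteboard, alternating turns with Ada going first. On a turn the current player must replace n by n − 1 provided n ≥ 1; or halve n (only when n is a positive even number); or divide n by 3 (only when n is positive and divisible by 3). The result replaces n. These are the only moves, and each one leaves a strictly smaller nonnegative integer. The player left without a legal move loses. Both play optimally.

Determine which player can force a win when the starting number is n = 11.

Compute win/loss labels from the base case upward. A position with no move is L. Any other position is W if it can reach an L in one move, else L.
n=0: no move → L
n=1: →0(L), so W
n=2: →1(W) only, which is W, so L
n=3: →2(L), so W
n=4: →2(L), so W
n=5: →4(W) only, which is W, so L
n=6: →2(L), so W
n=7: →6(W) only, which is W, so L
n=8: →7(L), so W
n=9: →3(W), 8(W) — all W, so L
n=10: →5(L), so W
n=11: →10(W) only, which is W, so L
Every move from 11 reaches a W position, so the mover loses.

Ben wins.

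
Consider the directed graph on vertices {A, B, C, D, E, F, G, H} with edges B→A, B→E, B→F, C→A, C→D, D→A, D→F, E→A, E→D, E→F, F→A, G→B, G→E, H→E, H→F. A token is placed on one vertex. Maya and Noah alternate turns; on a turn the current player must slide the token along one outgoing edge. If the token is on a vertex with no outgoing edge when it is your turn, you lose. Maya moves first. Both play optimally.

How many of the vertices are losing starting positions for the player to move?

3

Compute win/loss labels from the base case upward. A position with no move is L. Any other position is W if it can reach an L in one move, else L.
Every edge goes from a vertex to one that appears earlier in the order A, F, D, E, H, B, C, G, so processing vertices in that order labels each vertex after all of its successors.
A: no outgoing edge → L
F: reaches L-position A → W
D: reaches L-position A → W
E: reaches L-position A → W
H: only reaches E(W), F(W), all W → L
B: reaches L-position A → W
C: reaches L-position A → W
G: only reaches B(W), E(W), all W → L
The L vertices are A, G, H; that is 3 in all.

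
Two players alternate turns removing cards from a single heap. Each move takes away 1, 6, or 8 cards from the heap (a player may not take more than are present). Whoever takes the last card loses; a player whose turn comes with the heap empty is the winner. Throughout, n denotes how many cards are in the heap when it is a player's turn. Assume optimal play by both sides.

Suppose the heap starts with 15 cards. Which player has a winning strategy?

Work bottom-up. With no move the player to move wins. Otherwise the position is W if at least one move leads to an L position for the opponent, and L if every move leads to a W.
n=0: no move; the opponent has just taken the last card and therefore loses → W
n=1: →0(W) only, which is W, so L
n=2: →1(L), so W
n=3: →2(W) only, which is W, so L
n=4: →3(L), so W
n=5: →4(W) only, which is W, so L
n=6: →5(L), so W
n=7: →1(L), so W
n=8: →7(W), 2(W), 0(W) — all W, so L
n=9: →8(L), so W
n=10: →9(W), 4(W), 2(W) — all W, so L
n=11: →10(L), so W
n=12: →11(W), 6(W), 4(W) — all W, so L
n=13: →12(L), so W
n=14: →8(L), so W
n=15: →14(W), 9(W), 7(W) — all W, so L
The starting position 15 is L: whatever the player to move does, the opponent receives a W position.

The second player wins.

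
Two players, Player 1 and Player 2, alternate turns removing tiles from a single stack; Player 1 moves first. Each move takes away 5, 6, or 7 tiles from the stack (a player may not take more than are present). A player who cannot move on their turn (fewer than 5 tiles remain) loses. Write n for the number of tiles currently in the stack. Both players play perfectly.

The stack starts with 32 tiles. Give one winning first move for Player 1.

Build the W/L table. Terminal = L. A non-terminal position is W if it has a move to some L; otherwise it is L.
n=0: no move → L
n=1: no move → L
n=2: no move → L
n=3: no move → L
n=4: no move → L
n=5: W (go to 0, an L position)
n=6: W (go to 1, an L position)
n=7: W (go to 2, an L position)
n=8: W (go to 3, an L position)
n=9: W (go to 4, an L position)
n=10: W (go to 4, an L position)
n=11: W (go to 4, an L position)
n=12: L (options 7(W), 6(W), 5(W) are all W)
n=13: L (options 8(W), 7(W), 6(W) are all W)
n=14: L (options 9(W), 8(W), 7(W) are all W)
n=15: L (options 10(W), 9(W), 8(W) are all W)
n=16: L (options 11(W), 10(W), 9(W) are all W)
n=17: W (go to 12, an L position)
n=18: W (go to 13, an L position)
n=19: W (go to 14, an L position)
n=20: W (go to 15, an L position)
n=21: W (go to 16, an L position)
n=22: W (go to 16, an L position)
n=23: W (go to 16, an L position)
n=24: L (options 19(W), 18(W), 17(W) are all W)
n=25: L (options 20(W), 19(W), 18(W) are all W)
n=26: L (options 21(W), 20(W), 19(W) are all W)
n=27: L (options 22(W), 21(W), 20(W) are all W)
n=28: L (options 23(W), 22(W), 21(W) are all W)
n=29: W (go to 24, an L position)
n=30: W (go to 25, an L position)
n=31: W (go to 26, an L position)
n=32: W (go to 27, an L position)
From 32, the L positions reachable in one move are: 27, 26, 25. Any move reaching one of these is winning.

Remove 5, leaving 27.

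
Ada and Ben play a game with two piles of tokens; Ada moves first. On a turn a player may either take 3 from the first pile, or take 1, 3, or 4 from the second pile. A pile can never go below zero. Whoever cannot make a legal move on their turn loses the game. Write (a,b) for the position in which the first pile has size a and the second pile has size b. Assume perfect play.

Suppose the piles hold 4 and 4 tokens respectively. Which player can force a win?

Positions with no move are L. A position that does have a move is losing for the player to move precisely when every available move leads to a winning position for the opponent. Fill in the labels:
No move ever increases a pile, so every position that can arise here has a ≤ 4 and b ≤ 4; it is enough to label the cells with 0 ≤ a ≤ 4 and 0 ≤ b ≤ 4.
Every move lowers a or b (never raises either), so fill the grid row by row in increasing a, and left to right within a row: each cell's successors are then already labelled.
      b=0  b=1  b=2  b=3  b=4
a=0:    L    W    L    W    W
a=1:    L    W    L    W    W
a=2:    L    W    L    W    W
a=3:    W    L    W    L    W
a=4:    W    L    W    L    W
Cells with no legal move (terminal, hence L): (0,0), (1,0), (2,0).
The remaining L cells, each justified by listing all of its moves:
(0,2): →(0,1)(W) only, which is W, so L
(1,2): →(1,1)(W) only, which is W, so L
(2,2): →(2,1)(W) only, which is W, so L
(3,1): →(0,1)(W), (3,0)(W) — all W, so L
(3,3): →(0,3)(W), (3,2)(W), (3,0)(W) — all W, so L
(4,1): →(1,1)(W), (4,0)(W) — all W, so L
(4,3): →(1,3)(W), (4,2)(W), (4,0)(W) — all W, so L
Every other cell has at least one move into one of the L cells above, so it is W.
The starting position (4,4) is W: Ada should move to (4,3), handing over an L position.

Ada wins.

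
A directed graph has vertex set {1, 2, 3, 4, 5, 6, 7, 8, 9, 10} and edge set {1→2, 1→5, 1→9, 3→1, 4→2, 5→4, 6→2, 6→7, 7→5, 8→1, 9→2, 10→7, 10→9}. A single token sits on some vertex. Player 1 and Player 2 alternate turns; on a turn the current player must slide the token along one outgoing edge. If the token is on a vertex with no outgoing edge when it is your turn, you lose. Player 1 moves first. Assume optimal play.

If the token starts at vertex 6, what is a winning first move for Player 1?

Label each position W (a win for the player to move) or L (a loss). A position with no legal move is L; any other position is W exactly when some move reaches an L, and L when every move reaches a W.
Every edge goes from a vertex to one that appears earlier in the order 2, 4, 9, 5, 7, 10, 1, 6, 8, 3, so processing vertices in that order labels each vertex after all of its successors.
2: no outgoing edge → L
4: can move to 2, which is L ⇒ W
9: can move to 2, which is L ⇒ W
5: the only move is to 4(W), a W ⇒ L
7: can move to 5, which is L ⇒ W
10: moves to 7(W), 9(W); every one is W ⇒ L
1: can move to 5, which is L ⇒ W
6: can move to 2, which is L ⇒ W
8: the only move is to 1(W), a W ⇒ L
3: the only move is to 1(W), a W ⇒ L
From 6, the L positions reachable in one move are: 2.

Move to 2.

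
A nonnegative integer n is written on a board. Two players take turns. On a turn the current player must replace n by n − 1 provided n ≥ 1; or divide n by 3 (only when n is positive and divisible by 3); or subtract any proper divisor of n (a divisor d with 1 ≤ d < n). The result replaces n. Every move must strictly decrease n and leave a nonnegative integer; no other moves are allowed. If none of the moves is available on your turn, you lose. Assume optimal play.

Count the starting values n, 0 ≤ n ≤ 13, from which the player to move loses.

7

Build the W/L table. Terminal = L. A non-terminal position is W if it has a move to some L; otherwise it is L.
n=0: no move → L
n=1: →0(L), so W
n=2: →1(W) only, which is W, so L
n=3: →2(L), so W
n=4: →2(L), so W
n=5: →4(W) only, which is W, so L
n=6: →2(L), so W
n=7: →6(W) only, which is W, so L
n=8: →7(L), so W
n=9: →3(W), 6(W), 8(W) — all W, so L
n=10: →5(L), so W
n=11: →10(W) only, which is W, so L
n=12: →9(L), so W
n=13: →12(W) only, which is W, so L
L entries with 0 ≤ n ≤ 13: n = 0, 2, 5, 7, 9, 11, 13; that makes 7.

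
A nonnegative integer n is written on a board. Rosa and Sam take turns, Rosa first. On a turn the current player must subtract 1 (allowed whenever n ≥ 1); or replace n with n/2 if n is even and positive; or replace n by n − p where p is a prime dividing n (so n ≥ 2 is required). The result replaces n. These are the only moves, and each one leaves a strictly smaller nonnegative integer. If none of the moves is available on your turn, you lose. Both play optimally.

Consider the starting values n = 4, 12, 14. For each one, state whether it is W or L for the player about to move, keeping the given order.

Use the standard recursion: the mover loses at a terminal position; elsewhere, the mover wins exactly when some move hands the opponent an L position.
n=0: no move → L
n=1: W (go to 0, an L position)
n=2: W (go to 0, an L position)
n=3: W (go to 0, an L position)
n=4: L (options 2(W), 3(W) are all W)
n=5: W (go to 0, an L position)
n=6: W (go to 4, an L position)
n=7: W (go to 0, an L position)
n=8: W (go to 4, an L position)
n=9: L (options 6(W), 8(W) are all W)
n=10: W (go to 9, an L position)
n=11: W (go to 0, an L position)
n=12: W (go to 9, an L position)
n=13: W (go to 0, an L position)
n=14: L (options 7(W), 12(W), 13(W) are all W)

4: L, 12: W, 14: L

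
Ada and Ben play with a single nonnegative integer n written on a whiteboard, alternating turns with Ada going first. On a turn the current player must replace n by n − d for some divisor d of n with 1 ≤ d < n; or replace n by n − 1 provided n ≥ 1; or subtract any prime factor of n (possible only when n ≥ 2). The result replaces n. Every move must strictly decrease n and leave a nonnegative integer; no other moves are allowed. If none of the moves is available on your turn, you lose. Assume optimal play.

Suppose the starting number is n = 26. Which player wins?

Ben wins.

Positions with no move are L. A position that does have a move is losing for the player to move precisely when every available move leads to a winning position for the opponent. Fill in the labels:
n=0: no move → L
n=1: →0(L), so W
n=2: →0(L), so W
n=3: →0(L), so W
n=4: →2(W), 3(W) — all W, so L
n=5: →0(L), so W
n=6: →4(L), so W
n=7: →0(L), so W
n=8: →4(L), so W
n=9: →6(W), 8(W) — all W, so L
n=10: →9(L), so W
n=11: →0(L), so W
n=12: →9(L), so W
n=13: →0(L), so W
n=14: →7(W), 12(W), 13(W) — all W, so L
n=15: →14(L), so W
n=16: →14(L), so W
n=17: →0(L), so W
n=18: →9(L), so W
n=19: →0(L), so W
n=20: →10(W), 15(W), 16(W), 18(W), 19(W) — all W, so L
n=21: →14(L), so W
n=22: →20(L), so W
n=23: →0(L), so W
n=24: →20(L), so W
n=25: →20(L), so W
n=26: →13(W), 24(W), 25(W) — all W, so L
The starting position 26 is L: whatever Ada does, the opponent receives a W position.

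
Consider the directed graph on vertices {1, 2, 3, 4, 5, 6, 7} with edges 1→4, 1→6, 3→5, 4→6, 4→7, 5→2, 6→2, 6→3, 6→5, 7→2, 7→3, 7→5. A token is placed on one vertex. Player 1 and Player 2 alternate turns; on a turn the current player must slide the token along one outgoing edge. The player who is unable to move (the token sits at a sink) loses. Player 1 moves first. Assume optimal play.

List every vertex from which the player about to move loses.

Use the standard recursion: the mover loses at a terminal position; elsewhere, the mover wins exactly when some move hands the opponent an L position.
Every edge goes from a vertex to one that appears earlier in the order 2, 5, 3, 7, 6, 4, 1, so processing vertices in that order labels each vertex after all of its successors.
2: no outgoing edge → L
5: can move to 2, which is L ⇒ W
3: the only move is to 5(W), a W ⇒ L
7: can move to 3, which is L ⇒ W
6: can move to 3, which is L ⇒ W
4: moves to 6(W), 7(W); every one is W ⇒ L
1: can move to 4, which is L ⇒ W
The losing starting vertices are exactly the entries labelled L in this table (3 of them).

2, 3, 4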